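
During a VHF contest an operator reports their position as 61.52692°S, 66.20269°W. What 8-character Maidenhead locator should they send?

Add 180° to longitude and 90° to latitude: 113.79731, 28.47308.
Field: 113.79731/20 → 5 → F, 28.47308/10 → 2 → C; chars FC.
Square: 13.79731/2 → 6, 8.47308/1 → 8; chars 68.
Subsquare: 1.79731/0.0833333 → 21 → v, 0.47308/0.0416667 → 11 → l; chars vl.
Extended square: 0.04731/0.00833333 → 5, 0.01475/0.00416667 → 3; chars 53.

FC68vl53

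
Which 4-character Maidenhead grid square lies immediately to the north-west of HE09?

GF90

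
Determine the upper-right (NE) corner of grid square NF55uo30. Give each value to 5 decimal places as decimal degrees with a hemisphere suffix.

Field N=13, F=5: +13·20° lon, +5·10° lat → SW at lon 80°, lat -40°.
Square 5, 5: +5·2° lon, +5·1° lat → SW at lon 90°, lat -35°.
Subsquare u=20, o=14: +20·0.0833333° lon, +14·0.0416667° lat → SW at lon 91.6667°, lat -34.4167°.
Extended square 3, 0: +3·0.00833333° lon, +0·0.00416667° lat → SW at lon 91.6917°, lat -34.4167°.
Cell spans 0.00833333° lon × 0.00416667° lat. NE corner is SW corner plus one full cell.
latitude 34.41250° S, longitude 91.70000° E.

34.41250° S, 91.70000° E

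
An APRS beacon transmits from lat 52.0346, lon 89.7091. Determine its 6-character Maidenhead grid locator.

Shift to the Maidenhead origin (180°W, 90°S): lon 269.7091, lat 142.0346.
Field: 269.7091/20 → 13 → N, 142.0346/10 → 14 → O; chars NO.
Square: 9.7091/2 → 4, 2.0346/1 → 2; chars 42.
Subsquare: 1.7091/0.0833333 → 20 → u, 0.0346/0.0416667 → 0 → a; chars ua.

NO42ua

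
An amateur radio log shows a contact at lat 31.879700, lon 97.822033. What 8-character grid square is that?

NM81vv81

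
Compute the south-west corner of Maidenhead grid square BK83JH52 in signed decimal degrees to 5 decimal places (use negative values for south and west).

13.30000, -143.20833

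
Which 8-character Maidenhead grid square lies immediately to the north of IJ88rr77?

IJ88rr78

Latitude extended square 7; +1 → 8.
The longitude characters are unchanged.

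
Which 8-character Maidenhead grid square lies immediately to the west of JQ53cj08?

JQ53bj98

Longitude extended square 0; −1 → -1, wraps to 9, carry into subsquare.
Longitude subsquare c = 2; −1 → 1 = b.
The latitude characters are unchanged.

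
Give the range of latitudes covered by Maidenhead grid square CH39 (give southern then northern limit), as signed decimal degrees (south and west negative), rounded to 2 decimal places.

-11.00, -10.00

Field C=2, H=7: +2·20° lon, +7·10° lat → SW at lon -140°, lat -20°.
Square 3, 9: +3·2° lon, +9·1° lat → SW at lon -134°, lat -11°.
Cell spans 2° lon × 1° lat.
south -11.00, north -10.00.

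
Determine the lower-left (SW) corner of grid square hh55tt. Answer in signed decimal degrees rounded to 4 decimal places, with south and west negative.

Field H=7, H=7: +7·20° lon, +7·10° lat → SW at lon -40°, lat -20°.
Square 5, 5: +5·2° lon, +5·1° lat → SW at lon -30°, lat -15°.
Subsquare t=19, t=19: +19·0.0833333° lon, +19·0.0416667° lat → SW at lon -28.4167°, lat -14.2083°.
latitude -14.2083, longitude -28.4167.

-14.2083, -28.4167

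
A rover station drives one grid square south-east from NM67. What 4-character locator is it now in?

Longitude square 6; +1 → 7.
Latitude square 7; −1 → 6.

NM76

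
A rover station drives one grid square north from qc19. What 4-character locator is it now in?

QD10

Latitude square 9; +1 → 10, wraps to 0, carry into field.
Latitude field C = 2; +1 → 3 = D.
The longitude characters are unchanged.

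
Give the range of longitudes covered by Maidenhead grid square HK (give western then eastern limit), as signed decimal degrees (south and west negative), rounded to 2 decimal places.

Field H=7, K=10: +7·20° lon, +10·10° lat → SW at lon -40°, lat 10°.
Cell spans 20° lon × 10° lat.
west -40.00, east -20.00.

-40.00, -20.00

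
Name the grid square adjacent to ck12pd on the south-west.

CK12oc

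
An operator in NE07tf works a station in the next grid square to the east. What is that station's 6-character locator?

Longitude subsquare t = 19; +1 → 20 = u.
The latitude characters are unchanged.

NE07uf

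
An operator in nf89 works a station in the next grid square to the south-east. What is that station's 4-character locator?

Longitude square 8; +1 → 9.
Latitude square 9; −1 → 8.

NF98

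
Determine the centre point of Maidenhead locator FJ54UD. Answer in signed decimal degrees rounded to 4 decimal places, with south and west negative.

Field F=5, J=9: +5·20° lon, +9·10° lat → SW at lon -80°, lat 0°.
Square 5, 4: +5·2° lon, +4·1° lat → SW at lon -70°, lat 4°.
Subsquare u=20, d=3: +20·0.0833333° lon, +3·0.0416667° lat → SW at lon -68.3333°, lat 4.125°.
Cell spans 0.0833333° lon × 0.0416667° lat. Centre is SW corner plus half of each.
latitude 4.1458, longitude -68.2917.

4.1458, -68.2917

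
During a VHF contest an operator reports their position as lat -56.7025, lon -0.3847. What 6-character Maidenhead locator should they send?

Shift to the Maidenhead origin (180°W, 90°S): lon 179.6153, lat 33.2975.
Field: lon ⌊179.6153/20⌋ = 8 → I; lat ⌊33.2975/10⌋ = 3 → D.
Square: lon ⌊19.6153/2⌋ = 9; lat ⌊3.2975/1⌋ = 3.
Subsquare: lon ⌊1.6153/0.0833333⌋ = 19 → t; lat ⌊0.2975/0.0416667⌋ = 7 → h.

ID93th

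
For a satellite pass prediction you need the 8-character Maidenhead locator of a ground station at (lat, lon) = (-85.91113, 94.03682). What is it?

NA74ac41

Offset from 180°W / 90°S: lon 274.03682°, lat 4.08887°.
Field: lon ⌊274.03682/20⌋ = 13 → N; lat ⌊4.08887/10⌋ = 0 → A.
Square: lon ⌊14.03682/2⌋ = 7; lat ⌊4.08887/1⌋ = 4.
Subsquare: lon ⌊0.03682/0.0833333⌋ = 0 → a; lat ⌊0.08887/0.0416667⌋ = 2 → c.
Extended square: lon ⌊0.03682/0.00833333⌋ = 4; lat ⌊0.00554/0.00416667⌋ = 1.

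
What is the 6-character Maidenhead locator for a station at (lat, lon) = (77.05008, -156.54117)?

Shift to the Maidenhead origin (180°W, 90°S): lon 23.4588, lat 167.0501.
Field: 23.4588/20 → 1 → B, 167.0501/10 → 16 → Q; chars BQ.
Square: 3.4588/2 → 1, 7.0501/1 → 7; chars 17.
Subsquare: 1.4588/0.0833333 → 17 → r, 0.0501/0.0416667 → 1 → b; chars rb.

BQ17rb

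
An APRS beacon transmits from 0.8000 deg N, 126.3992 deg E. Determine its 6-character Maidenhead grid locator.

PJ30et

Offset from 180°W / 90°S: lon 306.3992°, lat 90.8000°.
Field: 306.3992/20 → 15 → P, 90.8000/10 → 9 → J; chars PJ.
Square: 6.3992/2 → 3, 0.8000/1 → 0; chars 30.
Subsquare: 0.3992/0.0833333 → 4 → e, 0.8000/0.0416667 → 19 → t; chars et.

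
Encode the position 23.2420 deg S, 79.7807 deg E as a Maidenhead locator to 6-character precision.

Add 180° to longitude and 90° to latitude: 259.7807, 66.7580.
Field: lon ⌊259.7807/20⌋ = 12 → M; lat ⌊66.7580/10⌋ = 6 → G.
Square: lon ⌊19.7807/2⌋ = 9; lat ⌊6.7580/1⌋ = 6.
Subsquare: lon ⌊1.7807/0.0833333⌋ = 21 → v; lat ⌊0.7580/0.0416667⌋ = 18 → s.

MG96vs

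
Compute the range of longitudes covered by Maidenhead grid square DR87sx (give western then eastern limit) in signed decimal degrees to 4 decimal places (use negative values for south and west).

-102.5000, -102.4167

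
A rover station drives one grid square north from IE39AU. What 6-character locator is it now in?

Latitude subsquare u = 20; +1 → 21 = v.
The longitude characters are unchanged.

IE39av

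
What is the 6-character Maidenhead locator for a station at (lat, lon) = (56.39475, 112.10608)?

Add 180° to longitude and 90° to latitude: 292.1061, 146.3947.
Field: lon ⌊292.1061/20⌋ = 14 → O; lat ⌊146.3947/10⌋ = 14 → O.
Square: lon ⌊12.1061/2⌋ = 6; lat ⌊6.3947/1⌋ = 6.
Subsquare: lon ⌊0.1061/0.0833333⌋ = 1 → b; lat ⌊0.3947/0.0416667⌋ = 9 → j.

OO66bj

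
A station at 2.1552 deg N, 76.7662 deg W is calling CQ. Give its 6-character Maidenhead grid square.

FJ12od

Offset from 180°W / 90°S: lon 103.2338°, lat 92.1552°.
Field (20°×10°, letters A–R): 103.2338/20 → 5 → F, 92.1552/10 → 9 → J; chars FJ.
Square (2°×1°, digits 0–9): 3.2338/2 → 1, 2.1552/1 → 2; chars 12.
Subsquare (5′×2.5′, letters a–x): 1.2338/0.0833333 → 14 → o, 0.1552/0.0416667 → 3 → d; chars od.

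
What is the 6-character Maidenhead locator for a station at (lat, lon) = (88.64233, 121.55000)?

Add 180° to longitude and 90° to latitude: 301.5500, 178.6423.
Field: lon ⌊301.5500/20⌋ = 15 → P; lat ⌊178.6423/10⌋ = 17 → R.
Square: lon ⌊1.5500/2⌋ = 0; lat ⌊8.6423/1⌋ = 8.
Subsquare: lon ⌊1.5500/0.0833333⌋ = 18 → s; lat ⌊0.6423/0.0416667⌋ = 15 → p.

PR08sp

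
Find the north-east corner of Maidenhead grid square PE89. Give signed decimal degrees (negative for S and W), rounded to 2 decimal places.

-40.00, 138.00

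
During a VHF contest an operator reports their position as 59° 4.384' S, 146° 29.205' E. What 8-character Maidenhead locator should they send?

Add 180° to longitude and 90° to latitude: 326.48675, 30.92693.
Field (20°×10°, letters A–R): 326.48675/20 → 16 → Q, 30.92693/10 → 3 → D; chars QD.
Square (2°×1°, digits 0–9): 6.48675/2 → 3, 0.92693/1 → 0; chars 30.
Subsquare (5′×2.5′, letters a–x): 0.48675/0.0833333 → 5 → f, 0.92693/0.0416667 → 22 → w; chars fw.
Extended square (30″×15″, digits 0–9): 0.07008/0.00833333 → 8, 0.01027/0.00416667 → 2; chars 82.

QD30fw82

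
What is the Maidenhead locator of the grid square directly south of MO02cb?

MO02ca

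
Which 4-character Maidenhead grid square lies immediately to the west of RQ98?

RQ88

Longitude square 9; −1 → 8.
The latitude characters are unchanged.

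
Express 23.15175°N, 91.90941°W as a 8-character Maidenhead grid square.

Offset from 180°W / 90°S: lon 88.09059°, lat 113.15175°.
Field: lon ⌊88.09059/20⌋ = 4 → E; lat ⌊113.15175/10⌋ = 11 → L.
Square: lon ⌊8.09059/2⌋ = 4; lat ⌊3.15175/1⌋ = 3.
Subsquare: lon ⌊0.09059/0.0833333⌋ = 1 → b; lat ⌊0.15175/0.0416667⌋ = 3 → d.
Extended square: lon ⌊0.00726/0.00833333⌋ = 0; lat ⌊0.02675/0.00416667⌋ = 6.

EL43bd06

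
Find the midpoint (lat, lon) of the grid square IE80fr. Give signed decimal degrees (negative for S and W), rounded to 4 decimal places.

-49.2708, -3.5417

Field I=8, E=4: +8·20° lon, +4·10° lat → SW at lon -20°, lat -50°.
Square 8, 0: +8·2° lon, +0·1° lat → SW at lon -4°, lat -50°.
Subsquare f=5, r=17: +5·0.0833333° lon, +17·0.0416667° lat → SW at lon -3.58333°, lat -49.2917°.
Cell spans 0.0833333° lon × 0.0416667° lat. Centre is SW corner plus half of each.
latitude -49.2708, longitude -3.5417.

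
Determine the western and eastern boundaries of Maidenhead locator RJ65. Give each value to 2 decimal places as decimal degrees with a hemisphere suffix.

172.00° E, 174.00° E

Field R=17, J=9: +17·20° lon, +9·10° lat → SW at lon 160°, lat 0°.
Square 6, 5: +6·2° lon, +5·1° lat → SW at lon 172°, lat 5°.
Cell spans 2° lon × 1° lat.
west 172.00° E, east 174.00° E.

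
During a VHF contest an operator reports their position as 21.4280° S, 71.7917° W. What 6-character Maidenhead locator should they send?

FG48cn

Shift to the Maidenhead origin (180°W, 90°S): lon 108.2083, lat 68.5720.
Field (20°×10°, letters A–R): 108.2083/20 → 5 → F, 68.5720/10 → 6 → G; chars FG.
Square (2°×1°, digits 0–9): 8.2083/2 → 4, 8.5720/1 → 8; chars 48.
Subsquare (5′×2.5′, letters a–x): 0.2083/0.0833333 → 2 → c, 0.5720/0.0416667 → 13 → n; chars cn.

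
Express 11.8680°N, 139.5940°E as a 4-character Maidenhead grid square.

PK91

Shift to the Maidenhead origin (180°W, 90°S): lon 319.59, lat 101.87.
Field: lon ⌊319.59/20⌋ = 15 → P; lat ⌊101.87/10⌋ = 10 → K.
Square: lon ⌊19.59/2⌋ = 9; lat ⌊1.87/1⌋ = 1.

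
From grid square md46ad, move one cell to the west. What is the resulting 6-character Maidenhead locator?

MD36xd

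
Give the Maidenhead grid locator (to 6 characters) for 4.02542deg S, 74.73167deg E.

MI75ix

Add 180° to longitude and 90° to latitude: 254.7317, 85.9746.
Field: 254.7317/20 → 12 → M, 85.9746/10 → 8 → I; chars MI.
Square: 14.7317/2 → 7, 5.9746/1 → 5; chars 75.
Subsquare: 0.7317/0.0833333 → 8 → i, 0.9746/0.0416667 → 23 → x; chars ix.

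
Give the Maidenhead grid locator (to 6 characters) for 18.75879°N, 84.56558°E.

NK28gs

Shift to the Maidenhead origin (180°W, 90°S): lon 264.5656, lat 108.7588.
Field (20°×10°, letters A–R): lon ⌊264.5656/20⌋ = 13 → N; lat ⌊108.7588/10⌋ = 10 → K.
Square (2°×1°, digits 0–9): lon ⌊4.5656/2⌋ = 2; lat ⌊8.7588/1⌋ = 8.
Subsquare (5′×2.5′, letters a–x): lon ⌊0.5656/0.0833333⌋ = 6 → g; lat ⌊0.7588/0.0416667⌋ = 18 → s.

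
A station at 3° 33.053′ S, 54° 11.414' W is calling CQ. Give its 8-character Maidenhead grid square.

Offset from 180°W / 90°S: lon 125.80977°, lat 86.44912°.
Field: lon ⌊125.80977/20⌋ = 6 → G; lat ⌊86.44912/10⌋ = 8 → I.
Square: lon ⌊5.80977/2⌋ = 2; lat ⌊6.44912/1⌋ = 6.
Subsquare: lon ⌊1.80977/0.0833333⌋ = 21 → v; lat ⌊0.44912/0.0416667⌋ = 10 → k.
Extended square: lon ⌊0.05977/0.00833333⌋ = 7; lat ⌊0.03245/0.00416667⌋ = 7.

GI26vk77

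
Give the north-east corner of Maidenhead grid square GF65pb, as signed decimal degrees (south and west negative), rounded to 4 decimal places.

Field G=6, F=5: +6·20° lon, +5·10° lat → SW at lon -60°, lat -40°.
Square 6, 5: +6·2° lon, +5·1° lat → SW at lon -48°, lat -35°.
Subsquare p=15, b=1: +15·0.0833333° lon, +1·0.0416667° lat → SW at lon -46.75°, lat -34.9583°.
Cell spans 0.0833333° lon × 0.0416667° lat. NE corner is SW corner plus one full cell.
latitude -34.9167, longitude -46.6667.

-34.9167, -46.6667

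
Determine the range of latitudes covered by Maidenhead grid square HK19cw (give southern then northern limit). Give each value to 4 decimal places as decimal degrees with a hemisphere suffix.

19.9167° N, 19.9583° N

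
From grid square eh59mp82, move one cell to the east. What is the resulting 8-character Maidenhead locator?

Longitude extended square 8; +1 → 9.
The latitude characters are unchanged.

EH59mp92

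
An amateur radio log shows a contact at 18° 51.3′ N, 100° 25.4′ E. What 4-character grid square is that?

OK08

Add 180° to longitude and 90° to latitude: 280.42, 108.86.
Field: 280.42/20 → 14 → O, 108.86/10 → 10 → K; chars OK.
Square: 0.42/2 → 0, 8.86/1 → 8; chars 08.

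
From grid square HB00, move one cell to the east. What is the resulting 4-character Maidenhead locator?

Longitude square 0; +1 → 1.
The latitude characters are unchanged.

HB10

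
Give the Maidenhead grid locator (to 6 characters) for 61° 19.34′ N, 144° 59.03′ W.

BP71mh

Offset from 180°W / 90°S: lon 35.0162°, lat 151.3223°.
Field: 35.0162/20 → 1 → B, 151.3223/10 → 15 → P; chars BP.
Square: 15.0162/2 → 7, 1.3223/1 → 1; chars 71.
Subsquare: 1.0162/0.0833333 → 12 → m, 0.3223/0.0416667 → 7 → h; chars mh.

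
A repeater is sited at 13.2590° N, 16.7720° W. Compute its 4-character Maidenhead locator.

IK13

Shift to the Maidenhead origin (180°W, 90°S): lon 163.23, lat 103.26.
Field: 163.23/20 → 8 → I, 103.26/10 → 10 → K; chars IK.
Square: 3.23/2 → 1, 3.26/1 → 3; chars 13.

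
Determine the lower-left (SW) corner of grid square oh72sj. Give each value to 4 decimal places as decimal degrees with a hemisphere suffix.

17.6250° S, 115.5000° E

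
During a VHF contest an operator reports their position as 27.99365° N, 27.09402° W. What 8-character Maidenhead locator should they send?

HL67kx88

Add 180° to longitude and 90° to latitude: 152.90598, 117.99365.
Field: lon ⌊152.90598/20⌋ = 7 → H; lat ⌊117.99365/10⌋ = 11 → L.
Square: lon ⌊12.90598/2⌋ = 6; lat ⌊7.99365/1⌋ = 7.
Subsquare: lon ⌊0.90598/0.0833333⌋ = 10 → k; lat ⌊0.99365/0.0416667⌋ = 23 → x.
Extended square: lon ⌊0.07265/0.00833333⌋ = 8; lat ⌊0.03532/0.00416667⌋ = 8.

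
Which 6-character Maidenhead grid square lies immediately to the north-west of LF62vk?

Longitude subsquare v = 21; −1 → 20 = u.
Latitude subsquare k = 10; +1 → 11 = l.

LF62ul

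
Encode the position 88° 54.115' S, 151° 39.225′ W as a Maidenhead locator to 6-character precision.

Add 180° to longitude and 90° to latitude: 28.3462, 1.0981.
Field: 28.3462/20 → 1 → B, 1.0981/10 → 0 → A; chars BA.
Square: 8.3462/2 → 4, 1.0981/1 → 1; chars 41.
Subsquare: 0.3462/0.0833333 → 4 → e, 0.0981/0.0416667 → 2 → c; chars ec.

BA41ec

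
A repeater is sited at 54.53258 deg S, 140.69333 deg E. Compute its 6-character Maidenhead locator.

QD05il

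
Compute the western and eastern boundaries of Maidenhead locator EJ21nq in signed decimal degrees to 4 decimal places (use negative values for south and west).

-94.9167, -94.8333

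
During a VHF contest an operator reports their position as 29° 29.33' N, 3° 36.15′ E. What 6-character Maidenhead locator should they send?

JL19tl

Offset from 180°W / 90°S: lon 183.6025°, lat 119.4888°.
Field (20°×10°, letters A–R): lon ⌊183.6025/20⌋ = 9 → J; lat ⌊119.4888/10⌋ = 11 → L.
Square (2°×1°, digits 0–9): lon ⌊3.6025/2⌋ = 1; lat ⌊9.4888/1⌋ = 9.
Subsquare (5′×2.5′, letters a–x): lon ⌊1.6025/0.0833333⌋ = 19 → t; lat ⌊0.4888/0.0416667⌋ = 11 → l.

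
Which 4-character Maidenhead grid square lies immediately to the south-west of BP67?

BP56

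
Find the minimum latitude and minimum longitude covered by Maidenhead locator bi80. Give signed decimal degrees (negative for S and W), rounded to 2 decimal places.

Field B=1, I=8: +1·20° lon, +8·10° lat → SW at lon -160°, lat -10°.
Square 8, 0: +8·2° lon, +0·1° lat → SW at lon -144°, lat -10°.
latitude -10.00, longitude -144.00.

-10.00, -144.00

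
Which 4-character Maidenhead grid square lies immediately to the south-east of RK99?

Longitude square 9; +1 → 10, wraps to 0, carry into field.
Longitude field R = 17; +1 → 18, wraps to 0 = A, wrapping around the antimeridian.
Latitude square 9; −1 → 8.

AK08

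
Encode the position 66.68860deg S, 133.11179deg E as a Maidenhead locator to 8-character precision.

PC63nh34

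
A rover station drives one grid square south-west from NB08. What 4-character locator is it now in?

MB97

Longitude square 0; −1 → -1, wraps to 9, carry into field.
Longitude field N = 13; −1 → 12 = M.
Latitude square 8; −1 → 7.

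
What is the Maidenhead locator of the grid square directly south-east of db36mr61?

DB36mr70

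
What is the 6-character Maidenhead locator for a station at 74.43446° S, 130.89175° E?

Add 180° to longitude and 90° to latitude: 310.8918, 15.5655.
Field: lon ⌊310.8918/20⌋ = 15 → P; lat ⌊15.5655/10⌋ = 1 → B.
Square: lon ⌊10.8918/2⌋ = 5; lat ⌊5.5655/1⌋ = 5.
Subsquare: lon ⌊0.8918/0.0833333⌋ = 10 → k; lat ⌊0.5655/0.0416667⌋ = 13 → n.

PB55kn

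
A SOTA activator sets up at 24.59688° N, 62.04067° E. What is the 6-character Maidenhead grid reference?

Offset from 180°W / 90°S: lon 242.0407°, lat 114.5969°.
Field (20°×10°, letters A–R): 242.0407/20 → 12 → M, 114.5969/10 → 11 → L; chars ML.
Square (2°×1°, digits 0–9): 2.0407/2 → 1, 4.5969/1 → 4; chars 14.
Subsquare (5′×2.5′, letters a–x): 0.0407/0.0833333 → 0 → a, 0.5969/0.0416667 → 14 → o; chars ao.

ML14ao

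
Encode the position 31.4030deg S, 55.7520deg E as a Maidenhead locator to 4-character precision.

LF78

Offset from 180°W / 90°S: lon 235.75°, lat 58.60°.
Field: 235.75/20 → 11 → L, 58.60/10 → 5 → F; chars LF.
Square: 15.75/2 → 7, 8.60/1 → 8; chars 78.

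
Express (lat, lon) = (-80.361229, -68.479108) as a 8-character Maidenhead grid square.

FA59sp23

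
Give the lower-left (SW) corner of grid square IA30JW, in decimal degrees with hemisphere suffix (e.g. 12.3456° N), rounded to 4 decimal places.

89.0833° S, 13.2500° W

Field I=8, A=0: +8·20° lon, +0·10° lat → SW at lon -20°, lat -90°.
Square 3, 0: +3·2° lon, +0·1° lat → SW at lon -14°, lat -90°.
Subsquare j=9, w=22: +9·0.0833333° lon, +22·0.0416667° lat → SW at lon -13.25°, lat -89.0833°.
latitude 89.0833° S, longitude 13.2500° W.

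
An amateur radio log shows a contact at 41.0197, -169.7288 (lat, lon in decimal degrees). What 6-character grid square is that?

Offset from 180°W / 90°S: lon 10.2712°, lat 131.0197°.
Field: 10.2712/20 → 0 → A, 131.0197/10 → 13 → N; chars AN.
Square: 10.2712/2 → 5, 1.0197/1 → 1; chars 51.
Subsquare: 0.2712/0.0833333 → 3 → d, 0.0197/0.0416667 → 0 → a; chars da.

AN51da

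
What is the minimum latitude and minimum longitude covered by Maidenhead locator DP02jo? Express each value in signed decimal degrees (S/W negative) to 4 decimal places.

Field D=3, P=15: +3·20° lon, +15·10° lat → SW at lon -120°, lat 60°.
Square 0, 2: +0·2° lon, +2·1° lat → SW at lon -120°, lat 62°.
Subsquare j=9, o=14: +9·0.0833333° lon, +14·0.0416667° lat → SW at lon -119.25°, lat 62.5833°.
latitude 62.5833, longitude -119.2500.

62.5833, -119.2500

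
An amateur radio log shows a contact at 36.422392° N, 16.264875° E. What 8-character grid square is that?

JM86dk11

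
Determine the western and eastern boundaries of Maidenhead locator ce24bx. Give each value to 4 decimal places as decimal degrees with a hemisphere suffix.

Field C=2, E=4: +2·20° lon, +4·10° lat → SW at lon -140°, lat -50°.
Square 2, 4: +2·2° lon, +4·1° lat → SW at lon -136°, lat -46°.
Subsquare b=1, x=23: +1·0.0833333° lon, +23·0.0416667° lat → SW at lon -135.917°, lat -45.0417°.
Cell spans 0.0833333° lon × 0.0416667° lat.
west 135.9167° W, east 135.8333° W.

135.9167° W, 135.8333° W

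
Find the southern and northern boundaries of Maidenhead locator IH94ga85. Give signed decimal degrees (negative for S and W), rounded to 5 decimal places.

-15.97917, -15.97500

Field I=8, H=7: +8·20° lon, +7·10° lat → SW at lon -20°, lat -20°.
Square 9, 4: +9·2° lon, +4·1° lat → SW at lon -2°, lat -16°.
Subsquare g=6, a=0: +6·0.0833333° lon, +0·0.0416667° lat → SW at lon -1.5°, lat -16°.
Extended square 8, 5: +8·0.00833333° lon, +5·0.00416667° lat → SW at lon -1.43333°, lat -15.9792°.
Cell spans 0.00833333° lon × 0.00416667° lat.
south -15.97917, north -15.97500.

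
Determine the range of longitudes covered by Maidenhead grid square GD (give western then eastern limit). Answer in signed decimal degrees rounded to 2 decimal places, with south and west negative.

Field G=6, D=3: +6·20° lon, +3·10° lat → SW at lon -60°, lat -60°.
Cell spans 20° lon × 10° lat.
west -60.00, east -40.00.

-60.00, -40.00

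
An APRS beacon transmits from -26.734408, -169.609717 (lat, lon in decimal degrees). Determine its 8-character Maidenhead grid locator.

AG53eg63

Offset from 180°W / 90°S: lon 10.39028°, lat 63.26559°.
Field: 10.39028/20 → 0 → A, 63.26559/10 → 6 → G; chars AG.
Square: 10.39028/2 → 5, 3.26559/1 → 3; chars 53.
Subsquare: 0.39028/0.0833333 → 4 → e, 0.26559/0.0416667 → 6 → g; chars eg.
Extended square: 0.05695/0.00833333 → 6, 0.01559/0.00416667 → 3; chars 63.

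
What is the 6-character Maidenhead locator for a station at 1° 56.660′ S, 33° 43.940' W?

HI38db

Offset from 180°W / 90°S: lon 146.2677°, lat 88.0557°.
Field (20°×10°, letters A–R): lon ⌊146.2677/20⌋ = 7 → H; lat ⌊88.0557/10⌋ = 8 → I.
Square (2°×1°, digits 0–9): lon ⌊6.2677/2⌋ = 3; lat ⌊8.0557/1⌋ = 8.
Subsquare (5′×2.5′, letters a–x): lon ⌊0.2677/0.0833333⌋ = 3 → d; lat ⌊0.0557/0.0416667⌋ = 1 → b.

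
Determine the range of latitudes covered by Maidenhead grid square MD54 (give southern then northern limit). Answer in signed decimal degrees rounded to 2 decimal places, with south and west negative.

Field M=12, D=3: +12·20° lon, +3·10° lat → SW at lon 60°, lat -60°.
Square 5, 4: +5·2° lon, +4·1° lat → SW at lon 70°, lat -56°.
Cell spans 2° lon × 1° lat.
south -56.00, north -55.00.

-56.00, -55.00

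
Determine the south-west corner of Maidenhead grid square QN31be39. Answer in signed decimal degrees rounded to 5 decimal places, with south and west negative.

41.20417, 146.10833

Field Q=16, N=13: +16·20° lon, +13·10° lat → SW at lon 140°, lat 40°.
Square 3, 1: +3·2° lon, +1·1° lat → SW at lon 146°, lat 41°.
Subsquare b=1, e=4: +1·0.0833333° lon, +4·0.0416667° lat → SW at lon 146.083°, lat 41.1667°.
Extended square 3, 9: +3·0.00833333° lon, +9·0.00416667° lat → SW at lon 146.108°, lat 41.2042°.
latitude 41.20417, longitude 146.10833.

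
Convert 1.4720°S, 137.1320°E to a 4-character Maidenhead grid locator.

PI88

Add 180° to longitude and 90° to latitude: 317.13, 88.53.
Field: lon ⌊317.13/20⌋ = 15 → P; lat ⌊88.53/10⌋ = 8 → I.
Square: lon ⌊17.13/2⌋ = 8; lat ⌊8.53/1⌋ = 8.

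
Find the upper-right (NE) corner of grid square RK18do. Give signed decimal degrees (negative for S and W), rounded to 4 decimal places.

18.6250, 162.3333

Field R=17, K=10: +17·20° lon, +10·10° lat → SW at lon 160°, lat 10°.
Square 1, 8: +1·2° lon, +8·1° lat → SW at lon 162°, lat 18°.
Subsquare d=3, o=14: +3·0.0833333° lon, +14·0.0416667° lat → SW at lon 162.25°, lat 18.5833°.
Cell spans 0.0833333° lon × 0.0416667° lat. NE corner is SW corner plus one full cell.
latitude 18.6250, longitude 162.3333.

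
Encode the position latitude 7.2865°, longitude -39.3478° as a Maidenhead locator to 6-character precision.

Shift to the Maidenhead origin (180°W, 90°S): lon 140.6522, lat 97.2865.
Field (20°×10°, letters A–R): 140.6522/20 → 7 → H, 97.2865/10 → 9 → J; chars HJ.
Square (2°×1°, digits 0–9): 0.6522/2 → 0, 7.2865/1 → 7; chars 07.
Subsquare (5′×2.5′, letters a–x): 0.6522/0.0833333 → 7 → h, 0.2865/0.0416667 → 6 → g; chars hg.

HJ07hg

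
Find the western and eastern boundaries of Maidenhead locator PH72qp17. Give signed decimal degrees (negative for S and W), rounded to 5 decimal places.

135.34167, 135.35000

Field P=15, H=7: +15·20° lon, +7·10° lat → SW at lon 120°, lat -20°.
Square 7, 2: +7·2° lon, +2·1° lat → SW at lon 134°, lat -18°.
Subsquare q=16, p=15: +16·0.0833333° lon, +15·0.0416667° lat → SW at lon 135.333°, lat -17.375°.
Extended square 1, 7: +1·0.00833333° lon, +7·0.00416667° lat → SW at lon 135.342°, lat -17.3458°.
Cell spans 0.00833333° lon × 0.00416667° lat.
west 135.34167, east 135.35000.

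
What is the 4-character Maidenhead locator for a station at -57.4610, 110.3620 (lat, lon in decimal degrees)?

Shift to the Maidenhead origin (180°W, 90°S): lon 290.36, lat 32.54.
Field: 290.36/20 → 14 → O, 32.54/10 → 3 → D; chars OD.
Square: 10.36/2 → 5, 2.54/1 → 2; chars 52.

OD52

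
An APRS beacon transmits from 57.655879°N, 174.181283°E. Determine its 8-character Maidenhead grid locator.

RO77cp17

Offset from 180°W / 90°S: lon 354.18128°, lat 147.65588°.
Field: 354.18128/20 → 17 → R, 147.65588/10 → 14 → O; chars RO.
Square: 14.18128/2 → 7, 7.65588/1 → 7; chars 77.
Subsquare: 0.18128/0.0833333 → 2 → c, 0.65588/0.0416667 → 15 → p; chars cp.
Extended square: 0.01462/0.00833333 → 1, 0.03088/0.00416667 → 7; chars 17.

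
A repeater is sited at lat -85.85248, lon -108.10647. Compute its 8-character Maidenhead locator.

Shift to the Maidenhead origin (180°W, 90°S): lon 71.89353, lat 4.14752.
Field: 71.89353/20 → 3 → D, 4.14752/10 → 0 → A; chars DA.
Square: 11.89353/2 → 5, 4.14752/1 → 4; chars 54.
Subsquare: 1.89353/0.0833333 → 22 → w, 0.14752/0.0416667 → 3 → d; chars wd.
Extended square: 0.06020/0.00833333 → 7, 0.02252/0.00416667 → 5; chars 75.

DA54wd75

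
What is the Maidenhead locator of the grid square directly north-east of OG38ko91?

Longitude extended square 9; +1 → 10, wraps to 0, carry into subsquare.
Longitude subsquare k = 10; +1 → 11 = l.
Latitude extended square 1; +1 → 2.

OG38lo02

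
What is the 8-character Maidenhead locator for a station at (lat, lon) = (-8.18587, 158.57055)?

Add 180° to longitude and 90° to latitude: 338.57055, 81.81413.
Field (20°×10°, letters A–R): lon ⌊338.57055/20⌋ = 16 → Q; lat ⌊81.81413/10⌋ = 8 → I.
Square (2°×1°, digits 0–9): lon ⌊18.57055/2⌋ = 9; lat ⌊1.81413/1⌋ = 1.
Subsquare (5′×2.5′, letters a–x): lon ⌊0.57055/0.0833333⌋ = 6 → g; lat ⌊0.81413/0.0416667⌋ = 19 → t.
Extended square (30″×15″, digits 0–9): lon ⌊0.07055/0.00833333⌋ = 8; lat ⌊0.02246/0.00416667⌋ = 5.

QI91gt85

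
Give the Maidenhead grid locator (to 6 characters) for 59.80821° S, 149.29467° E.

Add 180° to longitude and 90° to latitude: 329.2947, 30.1918.
Field: 329.2947/20 → 16 → Q, 30.1918/10 → 3 → D; chars QD.
Square: 9.2947/2 → 4, 0.1918/1 → 0; chars 40.
Subsquare: 1.2947/0.0833333 → 15 → p, 0.1918/0.0416667 → 4 → e; chars pe.

QD40pe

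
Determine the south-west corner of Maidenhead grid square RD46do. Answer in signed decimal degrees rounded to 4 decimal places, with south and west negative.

Field R=17, D=3: +17·20° lon, +3·10° lat → SW at lon 160°, lat -60°.
Square 4, 6: +4·2° lon, +6·1° lat → SW at lon 168°, lat -54°.
Subsquare d=3, o=14: +3·0.0833333° lon, +14·0.0416667° lat → SW at lon 168.25°, lat -53.4167°.
latitude -53.4167, longitude 168.2500.

-53.4167, 168.2500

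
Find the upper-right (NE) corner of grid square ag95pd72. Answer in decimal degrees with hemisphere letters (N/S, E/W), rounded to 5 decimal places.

Field A=0, G=6: +0·20° lon, +6·10° lat → SW at lon -180°, lat -30°.
Square 9, 5: +9·2° lon, +5·1° lat → SW at lon -162°, lat -25°.
Subsquare p=15, d=3: +15·0.0833333° lon, +3·0.0416667° lat → SW at lon -160.75°, lat -24.875°.
Extended square 7, 2: +7·0.00833333° lon, +2·0.00416667° lat → SW at lon -160.692°, lat -24.8667°.
Cell spans 0.00833333° lon × 0.00416667° lat. NE corner is SW corner plus one full cell.
latitude 24.86250° S, longitude 160.68333° W.

24.86250° S, 160.68333° W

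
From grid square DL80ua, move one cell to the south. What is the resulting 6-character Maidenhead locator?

Latitude subsquare a = 0; −1 → -1, wraps to 23 = x, carry into square.
Latitude square 0; −1 → -1, wraps to 9, carry into field.
Latitude field L = 11; −1 → 10 = K.
The longitude characters are unchanged.

DK89ux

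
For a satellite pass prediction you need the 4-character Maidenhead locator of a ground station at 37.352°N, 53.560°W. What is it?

Shift to the Maidenhead origin (180°W, 90°S): lon 126.44, lat 127.35.
Field (20°×10°, letters A–R): 126.44/20 → 6 → G, 127.35/10 → 12 → M; chars GM.
Square (2°×1°, digits 0–9): 6.44/2 → 3, 7.35/1 → 7; chars 37.

GM37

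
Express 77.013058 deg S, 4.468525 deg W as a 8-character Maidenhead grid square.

IB72sx36

Offset from 180°W / 90°S: lon 175.53148°, lat 12.98694°.
Field: 175.53148/20 → 8 → I, 12.98694/10 → 1 → B; chars IB.
Square: 15.53148/2 → 7, 2.98694/1 → 2; chars 72.
Subsquare: 1.53148/0.0833333 → 18 → s, 0.98694/0.0416667 → 23 → x; chars sx.
Extended square: 0.03148/0.00833333 → 3, 0.02861/0.00416667 → 6; chars 36.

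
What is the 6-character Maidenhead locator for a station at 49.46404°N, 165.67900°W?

AN79dl

Shift to the Maidenhead origin (180°W, 90°S): lon 14.3210, lat 139.4640.
Field: 14.3210/20 → 0 → A, 139.4640/10 → 13 → N; chars AN.
Square: 14.3210/2 → 7, 9.4640/1 → 9; chars 79.
Subsquare: 0.3210/0.0833333 → 3 → d, 0.4640/0.0416667 → 11 → l; chars dl.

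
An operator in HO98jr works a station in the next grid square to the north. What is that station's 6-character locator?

HO98js

Latitude subsquare r = 17; +1 → 18 = s.
The longitude characters are unchanged.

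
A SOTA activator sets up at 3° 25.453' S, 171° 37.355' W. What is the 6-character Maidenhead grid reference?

AI46en

Add 180° to longitude and 90° to latitude: 8.3774, 86.5758.
Field: 8.3774/20 → 0 → A, 86.5758/10 → 8 → I; chars AI.
Square: 8.3774/2 → 4, 6.5758/1 → 6; chars 46.
Subsquare: 0.3774/0.0833333 → 4 → e, 0.5758/0.0416667 → 13 → n; chars en.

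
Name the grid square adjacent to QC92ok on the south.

QC92oj

Latitude subsquare k = 10; −1 → 9 = j.
The longitude characters are unchanged.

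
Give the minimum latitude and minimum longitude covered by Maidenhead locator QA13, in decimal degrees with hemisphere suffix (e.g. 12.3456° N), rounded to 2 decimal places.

87.00° S, 142.00° E

Field Q=16, A=0: +16·20° lon, +0·10° lat → SW at lon 140°, lat -90°.
Square 1, 3: +1·2° lon, +3·1° lat → SW at lon 142°, lat -87°.
latitude 87.00° S, longitude 142.00° E.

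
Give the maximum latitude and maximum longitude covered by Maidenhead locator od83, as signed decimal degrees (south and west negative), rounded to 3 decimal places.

-56.000, 118.000

Field O=14, D=3: +14·20° lon, +3·10° lat → SW at lon 100°, lat -60°.
Square 8, 3: +8·2° lon, +3·1° lat → SW at lon 116°, lat -57°.
Cell spans 2° lon × 1° lat. NE corner is SW corner plus one full cell.
latitude -56.000, longitude 118.000.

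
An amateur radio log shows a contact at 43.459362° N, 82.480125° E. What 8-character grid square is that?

Shift to the Maidenhead origin (180°W, 90°S): lon 262.48012, lat 133.45936.
Field: 262.48012/20 → 13 → N, 133.45936/10 → 13 → N; chars NN.
Square: 2.48012/2 → 1, 3.45936/1 → 3; chars 13.
Subsquare: 0.48012/0.0833333 → 5 → f, 0.45936/0.0416667 → 11 → l; chars fl.
Extended square: 0.06346/0.00833333 → 7, 0.00103/0.00416667 → 0; chars 70.

NN13fl70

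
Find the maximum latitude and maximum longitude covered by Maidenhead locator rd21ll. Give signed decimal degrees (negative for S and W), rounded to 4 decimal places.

Field R=17, D=3: +17·20° lon, +3·10° lat → SW at lon 160°, lat -60°.
Square 2, 1: +2·2° lon, +1·1° lat → SW at lon 164°, lat -59°.
Subsquare l=11, l=11: +11·0.0833333° lon, +11·0.0416667° lat → SW at lon 164.917°, lat -58.5417°.
Cell spans 0.0833333° lon × 0.0416667° lat. NE corner is SW corner plus one full cell.
latitude -58.5000, longitude 165.0000.

-58.5000, 165.0000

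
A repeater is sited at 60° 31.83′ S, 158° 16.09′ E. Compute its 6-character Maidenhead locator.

Add 180° to longitude and 90° to latitude: 338.2682, 29.4695.
Field: lon ⌊338.2682/20⌋ = 16 → Q; lat ⌊29.4695/10⌋ = 2 → C.
Square: lon ⌊18.2682/2⌋ = 9; lat ⌊9.4695/1⌋ = 9.
Subsquare: lon ⌊0.2682/0.0833333⌋ = 3 → d; lat ⌊0.4695/0.0416667⌋ = 11 → l.

QC99dl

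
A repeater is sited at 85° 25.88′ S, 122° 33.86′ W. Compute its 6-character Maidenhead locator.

Offset from 180°W / 90°S: lon 57.4357°, lat 4.5687°.
Field (20°×10°, letters A–R): lon ⌊57.4357/20⌋ = 2 → C; lat ⌊4.5687/10⌋ = 0 → A.
Square (2°×1°, digits 0–9): lon ⌊17.4357/2⌋ = 8; lat ⌊4.5687/1⌋ = 4.
Subsquare (5′×2.5′, letters a–x): lon ⌊1.4357/0.0833333⌋ = 17 → r; lat ⌊0.5687/0.0416667⌋ = 13 → n.

CA84rn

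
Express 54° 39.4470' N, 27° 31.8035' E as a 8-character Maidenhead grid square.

KO34sp37

Offset from 180°W / 90°S: lon 207.53006°, lat 144.65745°.
Field (20°×10°, letters A–R): lon ⌊207.53006/20⌋ = 10 → K; lat ⌊144.65745/10⌋ = 14 → O.
Square (2°×1°, digits 0–9): lon ⌊7.53006/2⌋ = 3; lat ⌊4.65745/1⌋ = 4.
Subsquare (5′×2.5′, letters a–x): lon ⌊1.53006/0.0833333⌋ = 18 → s; lat ⌊0.65745/0.0416667⌋ = 15 → p.
Extended square (30″×15″, digits 0–9): lon ⌊0.03006/0.00833333⌋ = 3; lat ⌊0.03245/0.00416667⌋ = 7.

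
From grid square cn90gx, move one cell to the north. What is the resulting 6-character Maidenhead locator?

Latitude subsquare x = 23; +1 → 24, wraps to 0 = a, carry into square.
Latitude square 0; +1 → 1.
The longitude characters are unchanged.

CN91ga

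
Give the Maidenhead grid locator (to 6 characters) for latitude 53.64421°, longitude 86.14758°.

Offset from 180°W / 90°S: lon 266.1476°, lat 143.6442°.
Field: 266.1476/20 → 13 → N, 143.6442/10 → 14 → O; chars NO.
Square: 6.1476/2 → 3, 3.6442/1 → 3; chars 33.
Subsquare: 0.1476/0.0833333 → 1 → b, 0.6442/0.0416667 → 15 → p; chars bp.

NO33bp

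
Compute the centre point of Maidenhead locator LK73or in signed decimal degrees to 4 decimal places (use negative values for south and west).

Field L=11, K=10: +11·20° lon, +10·10° lat → SW at lon 40°, lat 10°.
Square 7, 3: +7·2° lon, +3·1° lat → SW at lon 54°, lat 13°.
Subsquare o=14, r=17: +14·0.0833333° lon, +17·0.0416667° lat → SW at lon 55.1667°, lat 13.7083°.
Cell spans 0.0833333° lon × 0.0416667° lat. Centre is SW corner plus half of each.
latitude 13.7292, longitude 55.2083.

13.7292, 55.2083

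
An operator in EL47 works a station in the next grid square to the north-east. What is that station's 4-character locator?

EL58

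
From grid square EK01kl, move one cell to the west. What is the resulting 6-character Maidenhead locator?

Longitude subsquare k = 10; −1 → 9 = j.
The latitude characters are unchanged.

EK01jl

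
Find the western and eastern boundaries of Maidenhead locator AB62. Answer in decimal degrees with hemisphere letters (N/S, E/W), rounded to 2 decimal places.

Field A=0, B=1: +0·20° lon, +1·10° lat → SW at lon -180°, lat -80°.
Square 6, 2: +6·2° lon, +2·1° lat → SW at lon -168°, lat -78°.
Cell spans 2° lon × 1° lat.
west 168.00° W, east 166.00° W.

168.00° W, 166.00° W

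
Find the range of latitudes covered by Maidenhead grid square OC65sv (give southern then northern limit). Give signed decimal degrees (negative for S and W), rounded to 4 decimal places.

Field O=14, C=2: +14·20° lon, +2·10° lat → SW at lon 100°, lat -70°.
Square 6, 5: +6·2° lon, +5·1° lat → SW at lon 112°, lat -65°.
Subsquare s=18, v=21: +18·0.0833333° lon, +21·0.0416667° lat → SW at lon 113.5°, lat -64.125°.
Cell spans 0.0833333° lon × 0.0416667° lat.
south -64.1250, north -64.0833.

-64.1250, -64.0833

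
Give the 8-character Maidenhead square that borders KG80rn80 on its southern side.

KG80rm89

Latitude extended square 0; −1 → -1, wraps to 9, carry into subsquare.
Latitude subsquare n = 13; −1 → 12 = m.
The longitude characters are unchanged.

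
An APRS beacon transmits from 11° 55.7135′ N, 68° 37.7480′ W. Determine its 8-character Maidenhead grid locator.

FK51qw42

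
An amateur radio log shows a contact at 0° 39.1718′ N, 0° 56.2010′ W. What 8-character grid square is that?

IJ90mp76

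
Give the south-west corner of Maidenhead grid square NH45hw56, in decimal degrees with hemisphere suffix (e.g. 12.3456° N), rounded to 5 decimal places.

14.05833° S, 88.62500° E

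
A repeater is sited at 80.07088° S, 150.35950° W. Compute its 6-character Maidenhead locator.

BA49tw

Offset from 180°W / 90°S: lon 29.6405°, lat 9.9291°.
Field: 29.6405/20 → 1 → B, 9.9291/10 → 0 → A; chars BA.
Square: 9.6405/2 → 4, 9.9291/1 → 9; chars 49.
Subsquare: 1.6405/0.0833333 → 19 → t, 0.9291/0.0416667 → 22 → w; chars tw.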